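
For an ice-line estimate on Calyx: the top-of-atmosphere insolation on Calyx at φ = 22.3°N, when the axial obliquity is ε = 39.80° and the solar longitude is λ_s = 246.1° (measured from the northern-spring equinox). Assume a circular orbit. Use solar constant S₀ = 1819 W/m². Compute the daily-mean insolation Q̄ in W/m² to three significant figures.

Q̄ ≈ 252 W/m²

Solar declination: sin δ = sin ε · sin λ_s = sin 39.80° × sin 246.1° = -0.58522, so δ = -35.819°.
cos H₀ = −tan(+22.3°) tan(-35.819°) = 0.2960, H₀ = 1.2703 rad.
Bracket: H₀ sin φ sin δ + cos φ cos δ sin H₀ = 1.2703×0.37946×-0.58522 + 0.92521×0.81087×0.95519 = -0.282092 + 0.716607 = 0.434515.
Q̄ = (S₀/π) × [bracket] = (1819/π) × 0.434515 = 251.6 W/m².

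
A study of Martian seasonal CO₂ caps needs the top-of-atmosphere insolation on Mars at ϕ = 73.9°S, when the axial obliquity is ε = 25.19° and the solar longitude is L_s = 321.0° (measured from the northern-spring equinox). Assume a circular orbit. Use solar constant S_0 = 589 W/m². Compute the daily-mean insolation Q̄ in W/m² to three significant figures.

Solar declination: sin δ = sin ε · sin L_s = sin 25.19° × sin 321.0° = -0.26785, so δ = -15.537°.
cos h₀ = −tan(-73.9°) tan(-15.537°) = -0.9632, h₀ = 2.8694 rad.
Bracket: h₀ sin ϕ sin δ + cos ϕ cos δ sin h₀ = 2.8694×-0.96078×-0.26785 + 0.27731×0.96346×0.26882 = 0.738426 + 0.071823 = 0.810249.
Q̄ = (S_0/π) × [bracket] = (589/π) × 0.810249 = 151.9 W/m².

Q̄ ≈ 152 W/m²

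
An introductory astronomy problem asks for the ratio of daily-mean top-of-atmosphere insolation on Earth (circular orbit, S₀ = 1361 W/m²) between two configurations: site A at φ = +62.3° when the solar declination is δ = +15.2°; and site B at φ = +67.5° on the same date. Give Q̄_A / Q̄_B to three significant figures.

— Configuration A (φ=+62.3°):
cos H₀ = −tan(+62.3°) tan(+15.200°) = -0.5175, H₀ = 2.1147 rad.
Bracket: H₀ sin φ sin δ + cos φ cos δ sin H₀ = 2.1147×0.88539×0.26219 + 0.46484×0.96502×0.85568 = 0.490907 + 0.383841 = 0.874748.
Q̄ = (S₀/π) × [bracket] = (1361/π) × 0.874748 = 378.96 W/m².
— Configuration B (φ=+67.5°):
cos H₀ = −tan(+67.5°) tan(+15.200°) = -0.6559, H₀ = 2.2862 rad.
Bracket: H₀ sin φ sin δ + cos φ cos δ sin H₀ = 2.2862×0.92388×0.26219 + 0.38268×0.96502×0.75482 = 0.553791 + 0.278750 = 0.832541.
Q̄ = (S₀/π) × [bracket] = (1361/π) × 0.832541 = 360.67 W/m².
Ratio Q̄_A / Q̄_B = 378.96 / 360.67 = 1.051.

Q̄_A / Q̄_B ≈ 1.05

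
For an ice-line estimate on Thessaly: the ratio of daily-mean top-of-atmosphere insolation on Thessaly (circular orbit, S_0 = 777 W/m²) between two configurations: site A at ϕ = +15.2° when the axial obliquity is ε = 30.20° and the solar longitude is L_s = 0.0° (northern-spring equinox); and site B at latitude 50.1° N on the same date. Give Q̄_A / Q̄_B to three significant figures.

Q̄_A / Q̄_B ≈ 1.50

— Configuration A (ϕ=+15.2°):
Solar declination: sin δ = sin ε · sin L_s = sin 30.20° × sin 0.0° = 0.00000, so δ = +0.000°.
cos h₀ = −tan(+15.2°) tan(+0.000°) = -0.0000, h₀ = 1.5708 rad.
Bracket: h₀ sin ϕ sin δ + cos ϕ cos δ sin h₀ = 1.5708×0.26219×0.00000 + 0.96502×1.00000×1.00000 = 0.000000 + 0.965020 = 0.965020.
Q̄ = (S_0/π) × [bracket] = (777/π) × 0.965020 = 238.68 W/m².
— Configuration B (ϕ=+50.1°):
cos h₀ = −tan(+50.1°) tan(+0.000°) = -0.0000, h₀ = 1.5708 rad.
Bracket: h₀ sin ϕ sin δ + cos ϕ cos δ sin h₀ = 1.5708×0.76717×0.00000 + 0.64145×1.00000×1.00000 = 0.000000 + 0.641450 = 0.641450.
Q̄ = (S_0/π) × [bracket] = (777/π) × 0.641450 = 158.65 W/m².
Ratio Q̄_A / Q̄_B = 238.68 / 158.65 = 1.504.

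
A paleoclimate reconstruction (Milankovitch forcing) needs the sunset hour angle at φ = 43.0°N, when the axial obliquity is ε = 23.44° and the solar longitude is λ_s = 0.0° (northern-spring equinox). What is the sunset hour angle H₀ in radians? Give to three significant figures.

H₀ = 1.57 rad

Solar declination: sin δ = sin ε · sin λ_s = sin 23.44° × sin 0.0° = 0.00000, so δ = +0.000°.
cos H₀ = −tan φ · tan δ = −tan(+43.0°) × tan(+0.000°) = -0.0000, so H₀ = 1.5708 rad = 90.00°.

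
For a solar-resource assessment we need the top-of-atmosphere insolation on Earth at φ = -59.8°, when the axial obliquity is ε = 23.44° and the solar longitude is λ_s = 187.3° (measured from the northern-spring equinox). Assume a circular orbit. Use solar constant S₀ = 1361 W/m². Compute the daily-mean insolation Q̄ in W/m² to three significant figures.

Q̄ ≈ 248 W/m²

Solar declination: sin δ = sin ε · sin λ_s = sin 23.44° × sin 187.3° = -0.05054, so δ = -2.897°.
cos H₀ = −tan(-59.8°) tan(-2.897°) = -0.0870, H₀ = 1.6579 rad.
Bracket: H₀ sin φ sin δ + cos φ cos δ sin H₀ = 1.6579×-0.86427×-0.05054 + 0.50302×0.99872×0.99621 = 0.072417 + 0.500472 = 0.572889.
Q̄ = (S₀/π) × [bracket] = (1361/π) × 0.572889 = 248.2 W/m².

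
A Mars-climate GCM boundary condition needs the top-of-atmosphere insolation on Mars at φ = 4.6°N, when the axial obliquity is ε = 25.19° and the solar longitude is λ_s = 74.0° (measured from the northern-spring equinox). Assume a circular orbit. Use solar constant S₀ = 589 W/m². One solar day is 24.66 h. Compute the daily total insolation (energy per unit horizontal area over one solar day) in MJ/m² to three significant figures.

16.0 MJ/m²

Solar declination: sin δ = sin ε · sin λ_s = sin 25.19° × sin 74.0° = 0.40913, so δ = +24.150°.
cos H₀ = −tan(+4.6°) tan(+24.150°) = -0.0361, H₀ = 1.6069 rad.
Bracket: H₀ sin φ sin δ + cos φ cos δ sin H₀ = 1.6069×0.08020×0.40913 + 0.99678×0.91247×0.99935 = 0.052726 + 0.908941 = 0.961667.
Q̄ = (S₀/π) × [bracket] = (589/π) × 0.961667 = 180.30 W/m².
Daily total = Q̄ × 24.66 h × 3600 s/h = 180.30 × 24.66 × 3600 / 10⁶ = 16.01 MJ/m².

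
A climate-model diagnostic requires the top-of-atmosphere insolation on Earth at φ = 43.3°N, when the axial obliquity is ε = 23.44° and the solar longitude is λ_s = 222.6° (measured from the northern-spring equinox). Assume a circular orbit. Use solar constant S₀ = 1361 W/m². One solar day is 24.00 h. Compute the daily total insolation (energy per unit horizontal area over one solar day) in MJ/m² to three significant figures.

Solar declination: sin δ = sin ε · sin λ_s = sin 23.44° × sin 222.6° = -0.26925, so δ = -15.620°.
cos H₀ = −tan(+43.3°) tan(-15.620°) = 0.2635, H₀ = 1.3042 rad.
Bracket: H₀ sin φ sin δ + cos φ cos δ sin H₀ = 1.3042×0.68582×-0.26925 + 0.72777×0.96307×0.96467 = -0.240830 + 0.676131 = 0.435301.
Q̄ = (S₀/π) × [bracket] = (1361/π) × 0.435301 = 188.58 W/m².
Daily total = Q̄ × 24.00 h × 3600 s/h = 188.58 × 24.00 × 3600 / 10⁶ = 16.29 MJ/m².

16.3 MJ/m²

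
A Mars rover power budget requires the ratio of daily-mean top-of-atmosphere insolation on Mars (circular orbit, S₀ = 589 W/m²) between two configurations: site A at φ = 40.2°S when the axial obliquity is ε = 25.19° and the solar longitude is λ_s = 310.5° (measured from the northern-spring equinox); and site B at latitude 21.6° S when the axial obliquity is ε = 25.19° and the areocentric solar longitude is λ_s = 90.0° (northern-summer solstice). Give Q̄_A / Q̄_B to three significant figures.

Q̄_A / Q̄_B ≈ 1.77

— Configuration A (φ=-40.2°):
Solar declination: sin δ = sin ε · sin λ_s = sin 25.19° × sin 310.5° = -0.32365, so δ = -18.884°.
cos H₀ = −tan(-40.2°) tan(-18.884°) = -0.2891, H₀ = 1.8640 rad.
Bracket: H₀ sin φ sin δ + cos φ cos δ sin H₀ = 1.8640×-0.64546×-0.32365 + 0.76380×0.94618×0.95731 = 0.389395 + 0.691841 = 1.081236.
Q̄ = (S₀/π) × [bracket] = (589/π) × 1.081236 = 202.72 W/m².
— Configuration B (φ=-21.6°):
sin δ = sin 25.19° × sin 90.0° = 0.42562, so δ = +25.190°.
cos H₀ = −tan(-21.6°) tan(+25.190°) = 0.1862, H₀ = 1.3835 rad.
Bracket: H₀ sin φ sin δ + cos φ cos δ sin H₀ = 1.3835×-0.36812×0.42562 + 0.92978×0.90490×0.98251 = -0.216766 + 0.826643 = 0.609877.
Q̄ = (S₀/π) × [bracket] = (589/π) × 0.609877 = 114.34 W/m².
Ratio Q̄_A / Q̄_B = 202.72 / 114.34 = 1.773.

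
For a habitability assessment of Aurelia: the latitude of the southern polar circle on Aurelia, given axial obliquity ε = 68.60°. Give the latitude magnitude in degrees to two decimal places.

21.40°

The polar circle is the lowest latitude that experiences at least one full rotation of continuous darkness at the northern-summer solstice; it lies at |ϕ| = 90° − ε = 90° − 68.60° = 21.40°.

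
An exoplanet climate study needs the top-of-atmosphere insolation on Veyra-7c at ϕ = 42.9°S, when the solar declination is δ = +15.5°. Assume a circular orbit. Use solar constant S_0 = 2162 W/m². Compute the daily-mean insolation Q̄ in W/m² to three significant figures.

cos h₀ = −tan(-42.9°) tan(+15.500°) = 0.2577, h₀ = 1.3101 rad.
Bracket: h₀ sin ϕ sin δ + cos ϕ cos δ sin h₀ = 1.3101×-0.68072×0.26724 + 0.73254×0.96363×0.96622 = -0.238328 + 0.682052 = 0.443724.
Q̄ = (S_0/π) × [bracket] = (2162/π) × 0.443724 = 305.4 W/m².

Q̄ ≈ 305 W/m²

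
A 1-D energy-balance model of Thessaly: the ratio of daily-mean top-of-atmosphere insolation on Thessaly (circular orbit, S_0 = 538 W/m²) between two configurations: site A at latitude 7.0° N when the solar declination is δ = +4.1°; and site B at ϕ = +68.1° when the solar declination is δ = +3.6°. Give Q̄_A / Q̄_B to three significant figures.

— Configuration A (ϕ=+7.0°):
cos h₀ = −tan(+7.0°) tan(+4.100°) = -0.0088, h₀ = 1.5796 rad.
Bracket: h₀ sin ϕ sin δ + cos ϕ cos δ sin h₀ = 1.5796×0.12187×0.07150 + 0.99255×0.99744×0.99996 = 0.013764 + 0.989969 = 1.003733.
Q̄ = (S_0/π) × [bracket] = (538/π) × 1.003733 = 171.89 W/m².
— Configuration B (ϕ=+68.1°):
cos h₀ = −tan(+68.1°) tan(+3.600°) = -0.1565, h₀ = 1.7279 rad.
Bracket: h₀ sin ϕ sin δ + cos ϕ cos δ sin h₀ = 1.7279×0.92784×0.06279 + 0.37299×0.99803×0.98768 = 0.100666 + 0.367669 = 0.468335.
Q̄ = (S_0/π) × [bracket] = (538/π) × 0.468335 = 80.203 W/m².
Ratio Q̄_A / Q̄_B = 171.89 / 80.203 = 2.143.

Q̄_A / Q̄_B ≈ 2.14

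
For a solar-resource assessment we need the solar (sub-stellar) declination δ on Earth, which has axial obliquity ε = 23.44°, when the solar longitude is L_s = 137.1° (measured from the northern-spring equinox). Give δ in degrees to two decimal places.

δ = +15.71°

sin δ = sin ε · sin L_s = sin 23.44° × sin 137.1° = 0.270783.
δ = arcsin(0.270783) = +15.71°.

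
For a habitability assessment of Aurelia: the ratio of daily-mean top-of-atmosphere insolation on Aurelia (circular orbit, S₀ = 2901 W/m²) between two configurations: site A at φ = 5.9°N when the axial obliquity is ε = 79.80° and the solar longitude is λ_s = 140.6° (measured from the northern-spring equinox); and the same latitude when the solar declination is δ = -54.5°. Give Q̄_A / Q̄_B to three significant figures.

Q̄_A / Q̄_B ≈ 1.95

— Configuration A (φ=+5.9°):
Solar declination: sin δ = sin ε · sin λ_s = sin 79.80° × sin 140.6° = 0.62470, so δ = +38.660°.
cos H₀ = −tan(+5.9°) tan(+38.660°) = -0.0827, H₀ = 1.6536 rad.
Bracket: H₀ sin φ sin δ + cos φ cos δ sin H₀ = 1.6536×0.10279×0.62470 + 0.99470×0.78087×0.99658 = 0.106182 + 0.774075 = 0.880257.
Q̄ = (S₀/π) × [bracket] = (2901/π) × 0.880257 = 812.84 W/m².
— Configuration B (φ=+5.9°):
cos H₀ = −tan(+5.9°) tan(-54.500°) = 0.1449, H₀ = 1.4254 rad.
Bracket: H₀ sin φ sin δ + cos φ cos δ sin H₀ = 1.4254×0.10279×-0.81412 + 0.99470×0.58070×0.98945 = -0.119282 + 0.571528 = 0.452246.
Q̄ = (S₀/π) × [bracket] = (2901/π) × 0.452246 = 417.61 W/m².
Ratio Q̄_A / Q̄_B = 812.84 / 417.61 = 1.946.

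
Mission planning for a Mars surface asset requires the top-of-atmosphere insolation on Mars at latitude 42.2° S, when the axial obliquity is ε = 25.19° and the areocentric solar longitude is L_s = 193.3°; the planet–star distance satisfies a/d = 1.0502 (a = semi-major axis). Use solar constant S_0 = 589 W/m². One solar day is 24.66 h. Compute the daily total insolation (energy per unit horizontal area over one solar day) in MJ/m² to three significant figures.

sin δ = sin 25.19° × sin 193.3° = -0.09791, so δ = -5.619°.
cos h₀ = −tan(-42.2°) tan(-5.619°) = -0.0892, h₀ = 1.6601 rad.
Bracket: h₀ sin ϕ sin δ + cos ϕ cos δ sin h₀ = 1.6601×-0.67172×-0.09791 + 0.74080×0.99519×0.99601 = 0.109182 + 0.734295 = 0.843477.
Inverse-square distance factor (a/d)² = 1.0502² = 1.102920.
Q̄ = (S_0/π) × 1.102920 × [bracket] = (589/π) × 1.102920 × 0.843477 = 174.41 W/m².
Daily total = Q̄ × 24.66 h × 3600 s/h = 174.41 × 24.66 × 3600 / 10⁶ = 15.48 MJ/m².

15.5 MJ/m²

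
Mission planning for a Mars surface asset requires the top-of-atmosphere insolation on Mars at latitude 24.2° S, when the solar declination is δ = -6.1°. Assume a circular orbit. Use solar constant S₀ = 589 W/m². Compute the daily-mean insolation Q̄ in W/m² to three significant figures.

cos H₀ = −tan(-24.2°) tan(-6.100°) = -0.0480, H₀ = 1.6188 rad.
Bracket: H₀ sin φ sin δ + cos φ cos δ sin H₀ = 1.6188×-0.40992×-0.10626 + 0.91212×0.99434×0.99885 = 0.070512 + 0.905914 = 0.976426.
Q̄ = (S₀/π) × [bracket] = (589/π) × 0.976426 = 183.1 W/m².

Q̄ ≈ 183 W/m²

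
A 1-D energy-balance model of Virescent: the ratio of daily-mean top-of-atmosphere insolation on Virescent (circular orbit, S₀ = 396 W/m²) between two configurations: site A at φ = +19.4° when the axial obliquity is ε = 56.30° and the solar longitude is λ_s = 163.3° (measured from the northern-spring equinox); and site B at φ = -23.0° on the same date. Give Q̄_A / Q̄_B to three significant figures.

Q̄_A / Q̄_B ≈ 1.39

— Configuration A (φ=+19.4°):
Solar declination: sin δ = sin ε · sin λ_s = sin 56.30° × sin 163.3° = 0.23907, so δ = +13.832°.
cos H₀ = −tan(+19.4°) tan(+13.832°) = -0.0867, H₀ = 1.6576 rad.
Bracket: H₀ sin φ sin δ + cos φ cos δ sin H₀ = 1.6576×0.33216×0.23907 + 0.94322×0.97100×0.99623 = 0.131629 + 0.912414 = 1.044043.
Q̄ = (S₀/π) × [bracket] = (396/π) × 1.044043 = 131.60 W/m².
— Configuration B (φ=-23.0°):
cos H₀ = −tan(-23.0°) tan(+13.832°) = 0.1045, H₀ = 1.4661 rad.
Bracket: H₀ sin φ sin δ + cos φ cos δ sin H₀ = 1.4661×-0.39073×0.23907 + 0.92050×0.97100×0.99452 = -0.136951 + 0.888907 = 0.751956.
Q̄ = (S₀/π) × [bracket] = (396/π) × 0.751956 = 94.785 W/m².
Ratio Q̄_A / Q̄_B = 131.60 / 94.785 = 1.388.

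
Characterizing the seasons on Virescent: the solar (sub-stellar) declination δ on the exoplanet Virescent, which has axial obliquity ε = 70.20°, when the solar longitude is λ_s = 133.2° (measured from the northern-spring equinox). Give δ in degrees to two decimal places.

sin δ = sin ε · sin λ_s = sin 70.20° × sin 133.2° = 0.685873.
δ = arcsin(0.685873) = +43.30°.

δ = +43.30°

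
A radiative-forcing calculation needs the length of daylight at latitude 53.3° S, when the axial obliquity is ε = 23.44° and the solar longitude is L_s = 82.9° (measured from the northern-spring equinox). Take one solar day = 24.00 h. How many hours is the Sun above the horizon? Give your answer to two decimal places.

7.31 h

Solar declination: sin δ = sin ε · sin L_s = sin 23.44° × sin 82.9° = 0.39474, so δ = +23.250°.
cos h₀ = −tan ϕ · tan δ = −tan(-53.3°) × tan(+23.250°) = 0.5764, so h₀ = 0.9565 rad = 54.80°.
Daylight = 2h₀/(2π) × 24.00 h = (0.9565/π) × 24.00 = 7.31 h.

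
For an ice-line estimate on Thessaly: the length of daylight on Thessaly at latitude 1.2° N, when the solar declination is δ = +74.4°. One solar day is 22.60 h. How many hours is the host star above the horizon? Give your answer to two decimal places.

11.84 h

cos h₀ = −tan ϕ · tan δ = −tan(+1.2°) × tan(+74.400°) = -0.0750, so h₀ = 1.6459 rad = 94.30°.
Daylight = 2h₀/(2π) × 22.60 h = (1.6459/π) × 22.60 = 11.84 h.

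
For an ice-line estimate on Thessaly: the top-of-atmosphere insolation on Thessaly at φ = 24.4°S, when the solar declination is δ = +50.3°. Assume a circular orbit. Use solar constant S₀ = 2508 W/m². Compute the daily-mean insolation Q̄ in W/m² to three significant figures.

cos H₀ = −tan(-24.4°) tan(+50.300°) = 0.5464, H₀ = 0.9928 rad.
Bracket: H₀ sin φ sin δ + cos φ cos δ sin H₀ = 0.9928×-0.41310×0.76940 + 0.91068×0.63877×0.83753 = -0.315551 + 0.487204 = 0.171653.
Q̄ = (S₀/π) × [bracket] = (2508/π) × 0.171653 = 137.0 W/m².

Q̄ ≈ 137 W/m²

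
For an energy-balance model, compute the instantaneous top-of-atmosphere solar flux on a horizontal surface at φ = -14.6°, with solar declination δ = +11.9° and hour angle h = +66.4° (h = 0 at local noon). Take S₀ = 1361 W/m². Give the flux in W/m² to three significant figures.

cos θ_z = sin φ sin δ + cos φ cos δ cos h = -0.051978 + 0.379095 = 0.327117.
Flux = S₀ · cos θ_z = 1361 × 0.327117 = 445.2 W/m².

445 W/m²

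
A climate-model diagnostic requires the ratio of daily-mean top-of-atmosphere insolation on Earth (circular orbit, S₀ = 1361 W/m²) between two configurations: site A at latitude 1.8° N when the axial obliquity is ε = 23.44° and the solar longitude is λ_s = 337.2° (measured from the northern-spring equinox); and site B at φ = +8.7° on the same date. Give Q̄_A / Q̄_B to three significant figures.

Q̄_A / Q̄_B ≈ 1.04

— Configuration A (φ=+1.8°):
Solar declination: sin δ = sin ε · sin λ_s = sin 23.44° × sin 337.2° = -0.15415, so δ = -8.867°.
cos H₀ = −tan(+1.8°) tan(-8.867°) = 0.0049, H₀ = 1.5659 rad.
Bracket: H₀ sin φ sin δ + cos φ cos δ sin H₀ = 1.5659×0.03141×-0.15415 + 0.99951×0.98805×0.99999 = -0.007582 + 0.987556 = 0.979974.
Q̄ = (S₀/π) × [bracket] = (1361/π) × 0.979974 = 424.54 W/m².
— Configuration B (φ=+8.7°):
cos H₀ = −tan(+8.7°) tan(-8.867°) = 0.0239, H₀ = 1.5469 rad.
Bracket: H₀ sin φ sin δ + cos φ cos δ sin H₀ = 1.5469×0.15126×-0.15415 + 0.98849×0.98805×0.99971 = -0.036069 + 0.976394 = 0.940325.
Q̄ = (S₀/π) × [bracket] = (1361/π) × 0.940325 = 407.37 W/m².
Ratio Q̄_A / Q̄_B = 424.54 / 407.37 = 1.042.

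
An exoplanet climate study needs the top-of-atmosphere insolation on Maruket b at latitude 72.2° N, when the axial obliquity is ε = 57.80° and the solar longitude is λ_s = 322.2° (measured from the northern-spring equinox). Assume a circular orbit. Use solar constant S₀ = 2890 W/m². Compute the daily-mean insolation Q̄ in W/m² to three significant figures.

Solar declination: sin δ = sin ε · sin λ_s = sin 57.80° × sin 322.2° = -0.51864, so δ = -31.241°.
cos H₀ = −tan(+72.2°) tan(-31.241°) = 1.8893 ≥ 1 ⇒ polar night, H₀ = 0 and Q̄ = 0.

Q̄ ≈ 0.00 W/m²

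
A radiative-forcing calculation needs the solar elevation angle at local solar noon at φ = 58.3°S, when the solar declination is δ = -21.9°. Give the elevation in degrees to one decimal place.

53.6°

At local noon the hour angle is zero, so the zenith angle equals |φ − δ| = |-58.3° − (-21.900°)| = 36.400°.
Elevation = 90° − 36.400° = 53.6°.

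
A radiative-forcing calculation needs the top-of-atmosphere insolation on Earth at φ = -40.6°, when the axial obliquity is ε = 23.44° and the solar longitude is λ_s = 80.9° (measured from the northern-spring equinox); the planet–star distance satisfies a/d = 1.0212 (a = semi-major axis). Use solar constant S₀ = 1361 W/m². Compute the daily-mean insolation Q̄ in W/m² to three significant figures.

Q̄ ≈ 155 W/m²

Solar declination: sin δ = sin ε · sin λ_s = sin 23.44° × sin 80.9° = 0.39278, so δ = +23.128°.
cos H₀ = −tan(-40.6°) tan(+23.128°) = 0.3661, H₀ = 1.1960 rad.
Bracket: H₀ sin φ sin δ + cos φ cos δ sin H₀ = 1.1960×-0.65077×0.39278 + 0.75927×0.91963×0.93059 = -0.305709 + 0.649782 = 0.344073.
Inverse-square distance factor (a/d)² = 1.0212² = 1.042849.
Q̄ = (S₀/π) × 1.042849 × [bracket] = (1361/π) × 1.042849 × 0.344073 = 155.4 W/m².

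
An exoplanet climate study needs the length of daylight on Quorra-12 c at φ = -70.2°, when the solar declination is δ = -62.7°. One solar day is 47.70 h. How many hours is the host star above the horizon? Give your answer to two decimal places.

47.70 h

Sunrise equation: cos H₀ = −tan φ · tan δ = -5.3815 ≤ −1, so the host star never sets (polar day) and H₀ = π.
Daylight = 2H₀/(2π) × 47.70 h = (3.1416/π) × 47.70 = 47.70 h.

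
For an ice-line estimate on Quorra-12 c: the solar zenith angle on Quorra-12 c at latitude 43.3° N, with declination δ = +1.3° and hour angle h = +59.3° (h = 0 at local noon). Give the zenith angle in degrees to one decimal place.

cos θ_z = sin ϕ sin δ + cos ϕ cos δ cos h = 0.015559 + 0.371464 = 0.387023.
θ_z = arccos(0.387023) = 67.2°.

θ_z = 67.2°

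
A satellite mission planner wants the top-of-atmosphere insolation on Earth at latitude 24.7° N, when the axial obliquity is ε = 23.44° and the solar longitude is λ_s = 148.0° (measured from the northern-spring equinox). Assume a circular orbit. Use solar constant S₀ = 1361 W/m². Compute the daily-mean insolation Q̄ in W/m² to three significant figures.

Solar declination: sin δ = sin ε · sin λ_s = sin 23.44° × sin 148.0° = 0.21080, so δ = +12.169°.
cos H₀ = −tan(+24.7°) tan(+12.169°) = -0.0992, H₀ = 1.6701 rad.
Bracket: H₀ sin φ sin δ + cos φ cos δ sin H₀ = 1.6701×0.41787×0.21080 + 0.90851×0.97753×0.99507 = 0.147114 + 0.883717 = 1.030831.
Q̄ = (S₀/π) × [bracket] = (1361/π) × 1.030831 = 446.6 W/m².

Q̄ ≈ 447 W/m²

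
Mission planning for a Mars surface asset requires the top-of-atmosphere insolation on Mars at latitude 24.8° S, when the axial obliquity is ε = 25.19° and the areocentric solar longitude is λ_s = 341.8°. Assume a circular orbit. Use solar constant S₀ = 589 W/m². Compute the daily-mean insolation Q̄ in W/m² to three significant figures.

Q̄ ≈ 185 W/m²

sin δ = sin 25.19° × sin 341.8° = -0.13294, so δ = -7.639°.
cos H₀ = −tan(-24.8°) tan(-7.639°) = -0.0620, H₀ = 1.6328 rad.
Bracket: H₀ sin φ sin δ + cos φ cos δ sin H₀ = 1.6328×-0.41945×-0.13294 + 0.90778×0.99112×0.99808 = 0.091048 + 0.897991 = 0.989039.
Q̄ = (S₀/π) × [bracket] = (589/π) × 0.989039 = 185.4 W/m².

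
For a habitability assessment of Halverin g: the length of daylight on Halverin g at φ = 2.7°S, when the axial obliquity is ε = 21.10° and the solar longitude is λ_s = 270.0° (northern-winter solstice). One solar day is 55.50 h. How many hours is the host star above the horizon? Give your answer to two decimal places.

28.07 h

Solar declination: sin δ = sin ε · sin λ_s = sin 21.10° × sin 270.0° = -0.36000, so δ = -21.100°.
cos H₀ = −tan φ · tan δ = −tan(-2.7°) × tan(-21.100°) = -0.0182, so H₀ = 1.5890 rad = 91.04°.
Daylight = 2H₀/(2π) × 55.50 h = (1.5890/π) × 55.50 = 28.07 h.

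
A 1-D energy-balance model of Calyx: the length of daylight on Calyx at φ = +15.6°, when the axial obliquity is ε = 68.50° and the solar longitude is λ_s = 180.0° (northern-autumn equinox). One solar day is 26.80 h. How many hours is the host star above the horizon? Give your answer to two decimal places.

Solar declination: sin δ = sin ε · sin λ_s = sin 68.50° × sin 180.0° = 0.00000, so δ = +0.000°.
cos H₀ = −tan φ · tan δ = −tan(+15.6°) × tan(+0.000°) = -0.0000, so H₀ = 1.5708 rad = 90.00°.
Daylight = 2H₀/(2π) × 26.80 h = (1.5708/π) × 26.80 = 13.40 h.

13.40 h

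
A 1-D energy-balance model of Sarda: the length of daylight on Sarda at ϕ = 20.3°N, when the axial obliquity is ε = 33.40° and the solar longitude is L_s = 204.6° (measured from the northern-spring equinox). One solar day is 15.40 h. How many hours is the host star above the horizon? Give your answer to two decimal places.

Solar declination: sin δ = sin ε · sin L_s = sin 33.40° × sin 204.6° = -0.22915, so δ = -13.247°.
cos h₀ = −tan ϕ · tan δ = −tan(+20.3°) × tan(-13.247°) = 0.0871, so h₀ = 1.4836 rad = 85.00°.
Daylight = 2h₀/(2π) × 15.40 h = (1.4836/π) × 15.40 = 7.27 h.

7.27 h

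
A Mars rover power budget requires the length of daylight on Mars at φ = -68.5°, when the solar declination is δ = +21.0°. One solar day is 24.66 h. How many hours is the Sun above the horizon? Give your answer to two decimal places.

cos H₀ = −tan φ · tan δ = −tan(-68.5°) × tan(+21.000°) = 0.9745, so H₀ = 0.2263 rad = 12.97°.
Daylight = 2H₀/(2π) × 24.66 h = (0.2263/π) × 24.66 = 1.78 h.

1.78 h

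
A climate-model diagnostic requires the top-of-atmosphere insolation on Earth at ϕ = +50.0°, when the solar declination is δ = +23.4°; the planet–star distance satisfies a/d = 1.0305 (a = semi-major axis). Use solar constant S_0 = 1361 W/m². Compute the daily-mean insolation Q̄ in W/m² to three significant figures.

Q̄ ≈ 528 W/m²

cos h₀ = −tan(+50.0°) tan(+23.400°) = -0.5157, h₀ = 2.1126 rad.
Bracket: h₀ sin ϕ sin δ + cos ϕ cos δ sin h₀ = 2.1126×0.76604×0.39715 + 0.64279×0.91775×0.85676 = 0.642722 + 0.505420 = 1.148142.
Inverse-square distance factor (a/d)² = 1.0305² = 1.061930.
Q̄ = (S_0/π) × 1.061930 × [bracket] = (1361/π) × 1.061930 × 1.148142 = 528.2 W/m².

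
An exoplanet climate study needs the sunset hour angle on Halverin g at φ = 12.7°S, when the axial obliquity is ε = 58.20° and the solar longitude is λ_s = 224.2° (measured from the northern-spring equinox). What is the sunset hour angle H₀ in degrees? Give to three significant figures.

Solar declination: sin δ = sin ε · sin λ_s = sin 58.20° × sin 224.2° = -0.59252, so δ = -36.336°.
cos H₀ = −tan φ · tan δ = −tan(-12.7°) × tan(-36.336°) = -0.1658, so H₀ = 1.7373 rad = 99.54°.

H₀ = 99.5°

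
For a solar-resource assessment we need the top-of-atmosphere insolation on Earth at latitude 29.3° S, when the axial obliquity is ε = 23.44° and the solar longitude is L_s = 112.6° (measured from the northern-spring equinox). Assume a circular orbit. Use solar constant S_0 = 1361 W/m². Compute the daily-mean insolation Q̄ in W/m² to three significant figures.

Solar declination: sin δ = sin ε · sin L_s = sin 23.44° × sin 112.6° = 0.36724, so δ = +21.546°.
cos h₀ = −tan(-29.3°) tan(+21.546°) = 0.2216, h₀ = 1.3474 rad.
Bracket: h₀ sin ϕ sin δ + cos ϕ cos δ sin h₀ = 1.3474×-0.48938×0.36724 + 0.87207×0.93013×0.97514 = -0.242155 + 0.790974 = 0.548819.
Q̄ = (S_0/π) × [bracket] = (1361/π) × 0.548819 = 237.8 W/m².

Q̄ ≈ 238 W/m²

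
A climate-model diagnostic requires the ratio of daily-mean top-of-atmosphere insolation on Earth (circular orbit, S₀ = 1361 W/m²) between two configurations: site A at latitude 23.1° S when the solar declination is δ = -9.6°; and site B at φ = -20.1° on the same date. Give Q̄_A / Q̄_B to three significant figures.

Q̄_A / Q̄_B ≈ 0.994

— Configuration A (φ=-23.1°):
cos H₀ = −tan(-23.1°) tan(-9.600°) = -0.0721, H₀ = 1.6430 rad.
Bracket: H₀ sin φ sin δ + cos φ cos δ sin H₀ = 1.6430×-0.39234×-0.16677 + 0.91982×0.98600×0.99739 = 0.107502 + 0.904575 = 1.012077.
Q̄ = (S₀/π) × [bracket] = (1361/π) × 1.012077 = 438.45 W/m².
— Configuration B (φ=-20.1°):
cos H₀ = −tan(-20.1°) tan(-9.600°) = -0.0619, H₀ = 1.6327 rad.
Bracket: H₀ sin φ sin δ + cos φ cos δ sin H₀ = 1.6327×-0.34366×-0.16677 + 0.93909×0.98600×0.99808 = 0.093574 + 0.924165 = 1.017739.
Q̄ = (S₀/π) × [bracket] = (1361/π) × 1.017739 = 440.90 W/m².
Ratio Q̄_A / Q̄_B = 438.45 / 440.90 = 0.9944.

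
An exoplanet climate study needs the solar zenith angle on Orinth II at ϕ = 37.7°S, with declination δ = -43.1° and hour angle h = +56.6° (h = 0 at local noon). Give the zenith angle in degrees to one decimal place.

cos θ_z = sin ϕ sin δ + cos ϕ cos δ cos h = 0.417840 + 0.318025 = 0.735865.
θ_z = arccos(0.735865) = 42.6°.

θ_z = 42.6°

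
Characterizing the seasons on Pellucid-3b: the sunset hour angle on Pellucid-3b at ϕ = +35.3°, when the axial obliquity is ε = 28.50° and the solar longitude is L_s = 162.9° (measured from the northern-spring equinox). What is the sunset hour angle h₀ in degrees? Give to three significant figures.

Solar declination: sin δ = sin ε · sin L_s = sin 28.50° × sin 162.9° = 0.14030, so δ = +8.065°.
cos h₀ = −tan ϕ · tan δ = −tan(+35.3°) × tan(+8.065°) = -0.1003, so h₀ = 1.6713 rad = 95.76°.

h₀ = 95.8°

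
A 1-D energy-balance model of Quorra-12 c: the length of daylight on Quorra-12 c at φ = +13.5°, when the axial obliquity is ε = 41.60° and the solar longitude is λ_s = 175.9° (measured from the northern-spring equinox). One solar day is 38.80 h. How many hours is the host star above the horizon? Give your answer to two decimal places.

Solar declination: sin δ = sin ε · sin λ_s = sin 41.60° × sin 175.9° = 0.04747, so δ = +2.721°.
cos H₀ = −tan φ · tan δ = −tan(+13.5°) × tan(+2.721°) = -0.0114, so H₀ = 1.5822 rad = 90.65°.
Daylight = 2H₀/(2π) × 38.80 h = (1.5822/π) × 38.80 = 19.54 h.

19.54 h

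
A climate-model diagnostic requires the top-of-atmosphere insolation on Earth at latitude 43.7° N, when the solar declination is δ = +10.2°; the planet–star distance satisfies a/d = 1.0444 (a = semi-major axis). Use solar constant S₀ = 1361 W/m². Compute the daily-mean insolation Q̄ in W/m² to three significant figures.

Q̄ ≈ 432 W/m²

cos H₀ = −tan(+43.7°) tan(+10.200°) = -0.1719, H₀ = 1.7436 rad.
Bracket: H₀ sin φ sin δ + cos φ cos δ sin H₀ = 1.7436×0.69088×0.17708 + 0.72297×0.98420×0.98511 = 0.213314 + 0.700952 = 0.914266.
Inverse-square distance factor (a/d)² = 1.0444² = 1.090771.
Q̄ = (S₀/π) × 1.090771 × [bracket] = (1361/π) × 1.090771 × 0.914266 = 432.0 W/m².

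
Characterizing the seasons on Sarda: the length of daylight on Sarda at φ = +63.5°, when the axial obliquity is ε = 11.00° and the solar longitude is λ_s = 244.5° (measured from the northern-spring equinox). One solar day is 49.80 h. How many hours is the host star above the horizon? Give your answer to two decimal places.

19.22 h

Solar declination: sin δ = sin ε · sin λ_s = sin 11.00° × sin 244.5° = -0.17222, so δ = -9.917°.
cos H₀ = −tan φ · tan δ = −tan(+63.5°) × tan(-9.917°) = 0.3507, so H₀ = 1.2125 rad = 69.47°.
Daylight = 2H₀/(2π) × 49.80 h = (1.2125/π) × 49.80 = 19.22 h.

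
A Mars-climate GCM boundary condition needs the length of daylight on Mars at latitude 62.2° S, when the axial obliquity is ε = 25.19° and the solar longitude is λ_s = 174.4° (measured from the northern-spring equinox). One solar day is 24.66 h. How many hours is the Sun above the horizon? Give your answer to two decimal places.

Solar declination: sin δ = sin ε · sin λ_s = sin 25.19° × sin 174.4° = 0.04153, so δ = +2.380°.
cos H₀ = −tan φ · tan δ = −tan(-62.2°) × tan(+2.380°) = 0.0788, so H₀ = 1.4919 rad = 85.48°.
Daylight = 2H₀/(2π) × 24.66 h = (1.4919/π) × 24.66 = 11.71 h.

11.71 h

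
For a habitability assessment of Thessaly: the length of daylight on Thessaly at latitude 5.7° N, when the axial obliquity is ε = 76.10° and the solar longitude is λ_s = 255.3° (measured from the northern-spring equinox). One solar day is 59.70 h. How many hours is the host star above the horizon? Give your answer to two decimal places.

24.61 h

Solar declination: sin δ = sin ε · sin λ_s = sin 76.10° × sin 255.3° = -0.93894, so δ = -69.875°.
cos H₀ = −tan φ · tan δ = −tan(+5.7°) × tan(-69.875°) = 0.2724, so H₀ = 1.2949 rad = 74.19°.
Daylight = 2H₀/(2π) × 59.70 h = (1.2949/π) × 59.70 = 24.61 h.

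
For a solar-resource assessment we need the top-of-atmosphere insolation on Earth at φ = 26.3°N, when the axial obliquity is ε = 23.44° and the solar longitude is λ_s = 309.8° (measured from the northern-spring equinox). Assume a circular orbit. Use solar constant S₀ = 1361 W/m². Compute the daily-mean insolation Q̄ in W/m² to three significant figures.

Solar declination: sin δ = sin ε · sin λ_s = sin 23.44° × sin 309.8° = -0.30561, so δ = -17.795°.
cos H₀ = −tan(+26.3°) tan(-17.795°) = 0.1586, H₀ = 1.4115 rad.
Bracket: H₀ sin φ sin δ + cos φ cos δ sin H₀ = 1.4115×0.44307×-0.30561 + 0.89649×0.95216×0.98734 = -0.191126 + 0.842795 = 0.651669.
Q̄ = (S₀/π) × [bracket] = (1361/π) × 0.651669 = 282.3 W/m².

Q̄ ≈ 282 W/m²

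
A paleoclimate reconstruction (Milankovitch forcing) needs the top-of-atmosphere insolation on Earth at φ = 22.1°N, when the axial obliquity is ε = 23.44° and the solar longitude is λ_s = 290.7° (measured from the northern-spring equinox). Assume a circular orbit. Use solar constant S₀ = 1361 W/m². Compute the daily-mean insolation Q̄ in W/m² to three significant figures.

Q̄ ≈ 282 W/m²

Solar declination: sin δ = sin ε · sin λ_s = sin 23.44° × sin 290.7° = -0.37211, so δ = -21.846°.
cos H₀ = −tan(+22.1°) tan(-21.846°) = 0.1628, H₀ = 1.4073 rad.
Bracket: H₀ sin φ sin δ + cos φ cos δ sin H₀ = 1.4073×0.37622×-0.37211 + 0.92653×0.92819×0.98666 = -0.197015 + 0.848524 = 0.651509.
Q̄ = (S₀/π) × [bracket] = (1361/π) × 0.651509 = 282.2 W/m².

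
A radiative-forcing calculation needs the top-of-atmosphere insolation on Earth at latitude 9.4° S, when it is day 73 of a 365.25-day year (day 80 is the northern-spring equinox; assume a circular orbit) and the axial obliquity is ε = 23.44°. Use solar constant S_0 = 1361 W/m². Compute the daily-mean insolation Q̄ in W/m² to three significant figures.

Solar longitude: L_s = 360° × (73 − 80)/365.25 = -6.899°, i.e. -6.899° + 360° = 353.101°.
sin δ = sin 23.44° × sin 353.101° = -0.04778, so δ = -2.739°.
cos h₀ = −tan(-9.4°) tan(-2.739°) = -0.0079, h₀ = 1.5787 rad.
Bracket: h₀ sin ϕ sin δ + cos ϕ cos δ sin h₀ = 1.5787×-0.16333×-0.04778 + 0.98657×0.99886×0.99997 = 0.012320 + 0.985416 = 0.997736.
Q̄ = (S_0/π) × [bracket] = (1361/π) × 0.997736 = 432.2 W/m².

Q̄ ≈ 432 W/m²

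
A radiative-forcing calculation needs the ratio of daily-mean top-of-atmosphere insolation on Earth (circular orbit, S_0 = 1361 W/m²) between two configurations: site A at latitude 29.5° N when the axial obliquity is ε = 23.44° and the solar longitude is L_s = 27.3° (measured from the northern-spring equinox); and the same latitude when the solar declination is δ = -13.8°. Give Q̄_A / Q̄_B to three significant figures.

— Configuration A (ϕ=+29.5°):
Solar declination: sin δ = sin ε · sin L_s = sin 23.44° × sin 27.3° = 0.18245, so δ = +10.512°.
cos h₀ = −tan(+29.5°) tan(+10.512°) = -0.1050, h₀ = 1.6760 rad.
Bracket: h₀ sin ϕ sin δ + cos ϕ cos δ sin h₀ = 1.6760×0.49242×0.18245 + 0.87036×0.98322×0.99447 = 0.150575 + 0.851023 = 1.001598.
Q̄ = (S_0/π) × [bracket] = (1361/π) × 1.001598 = 433.91 W/m².
— Configuration B (ϕ=+29.5°):
cos h₀ = −tan(+29.5°) tan(-13.800°) = 0.1390, h₀ = 1.4314 rad.
Bracket: h₀ sin ϕ sin δ + cos ϕ cos δ sin h₀ = 1.4314×0.49242×-0.23853 + 0.87036×0.97113×0.99030 = -0.168128 + 0.837034 = 0.668906.
Q̄ = (S_0/π) × [bracket] = (1361/π) × 0.668906 = 289.78 W/m².
Ratio Q̄_A / Q̄_B = 433.91 / 289.78 = 1.497.

Q̄_A / Q̄_B ≈ 1.50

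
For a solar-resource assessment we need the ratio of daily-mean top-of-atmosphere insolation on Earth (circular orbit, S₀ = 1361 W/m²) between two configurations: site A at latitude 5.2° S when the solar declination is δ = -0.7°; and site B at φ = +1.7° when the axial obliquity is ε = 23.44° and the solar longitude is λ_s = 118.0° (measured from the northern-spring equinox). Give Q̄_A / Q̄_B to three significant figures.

— Configuration A (φ=-5.2°):
cos H₀ = −tan(-5.2°) tan(-0.700°) = -0.0011, H₀ = 1.5719 rad.
Bracket: H₀ sin φ sin δ + cos φ cos δ sin H₀ = 1.5719×-0.09063×-0.01222 + 0.99588×0.99993×1.00000 = 0.001741 + 0.995810 = 0.997551.
Q̄ = (S₀/π) × [bracket] = (1361/π) × 0.997551 = 432.16 W/m².
— Configuration B (φ=+1.7°):
Solar declination: sin δ = sin ε · sin λ_s = sin 23.44° × sin 118.0° = 0.35123, so δ = +20.562°.
cos H₀ = −tan(+1.7°) tan(+20.562°) = -0.0111, H₀ = 1.5819 rad.
Bracket: H₀ sin φ sin δ + cos φ cos δ sin H₀ = 1.5819×0.02967×0.35123 + 0.99956×0.93629×0.99994 = 0.016485 + 0.935822 = 0.952307.
Q̄ = (S₀/π) × [bracket] = (1361/π) × 0.952307 = 412.56 W/m².
Ratio Q̄_A / Q̄_B = 432.16 / 412.56 = 1.048.

Q̄_A / Q̄_B ≈ 1.05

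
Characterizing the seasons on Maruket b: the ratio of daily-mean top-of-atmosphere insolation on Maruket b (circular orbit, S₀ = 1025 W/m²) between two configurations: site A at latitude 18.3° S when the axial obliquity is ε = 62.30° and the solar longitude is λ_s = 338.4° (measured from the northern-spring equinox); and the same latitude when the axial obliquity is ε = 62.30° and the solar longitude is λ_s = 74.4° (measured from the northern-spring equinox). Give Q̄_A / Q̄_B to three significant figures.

— Configuration A (φ=-18.3°):
Solar declination: sin δ = sin ε · sin λ_s = sin 62.30° × sin 338.4° = -0.32594, so δ = -19.022°.
cos H₀ = −tan(-18.3°) tan(-19.022°) = -0.1140, H₀ = 1.6851 rad.
Bracket: H₀ sin φ sin δ + cos φ cos δ sin H₀ = 1.6851×-0.31399×-0.32594 + 0.94943×0.94539×0.99348 = 0.172456 + 0.891729 = 1.064185.
Q̄ = (S₀/π) × [bracket] = (1025/π) × 1.064185 = 347.21 W/m².
— Configuration B (φ=-18.3°):
Solar declination: sin δ = sin ε · sin λ_s = sin 62.30° × sin 74.4° = 0.85278, so δ = +58.515°.
cos H₀ = −tan(-18.3°) tan(+58.515°) = 0.5400, H₀ = 1.0004 rad.
Bracket: H₀ sin φ sin δ + cos φ cos δ sin H₀ = 1.0004×-0.31399×0.85278 + 0.94943×0.52227×0.84166 = -0.267871 + 0.417345 = 0.149474.
Q̄ = (S₀/π) × [bracket] = (1025/π) × 0.149474 = 48.769 W/m².
Ratio Q̄_A / Q̄_B = 347.21 / 48.769 = 7.119.

Q̄_A / Q̄_B ≈ 7.12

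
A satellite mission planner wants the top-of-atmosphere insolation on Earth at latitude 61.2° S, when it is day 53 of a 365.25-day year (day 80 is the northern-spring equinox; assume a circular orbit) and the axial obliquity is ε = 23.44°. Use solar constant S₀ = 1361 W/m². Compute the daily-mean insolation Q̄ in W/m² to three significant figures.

Solar longitude: λ_s = 360° × (53 − 80)/365.25 = -26.612°, i.e. -26.612° + 360° = 333.388°.
sin δ = sin 23.44° × sin 333.388° = -0.17819, so δ = -10.264°.
cos H₀ = −tan(-61.2°) tan(-10.264°) = -0.3294, H₀ = 1.9065 rad.
Bracket: H₀ sin φ sin δ + cos φ cos δ sin H₀ = 1.9065×-0.87631×-0.17819 + 0.48175×0.98400×0.94419 = 0.297699 + 0.447586 = 0.745285.
Q̄ = (S₀/π) × [bracket] = (1361/π) × 0.745285 = 322.9 W/m².

Q̄ ≈ 323 W/m²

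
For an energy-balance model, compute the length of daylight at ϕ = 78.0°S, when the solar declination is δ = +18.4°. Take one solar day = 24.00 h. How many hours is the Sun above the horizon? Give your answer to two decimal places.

cos h₀ = −tan ϕ · tan δ = 1.5650 ≥ 1, so the Sun never rises (polar night) and h₀ = 0.
Daylight = 2h₀/(2π) × 24.00 h = (0.0000/π) × 24.00 = 0.00 h.

0.00 h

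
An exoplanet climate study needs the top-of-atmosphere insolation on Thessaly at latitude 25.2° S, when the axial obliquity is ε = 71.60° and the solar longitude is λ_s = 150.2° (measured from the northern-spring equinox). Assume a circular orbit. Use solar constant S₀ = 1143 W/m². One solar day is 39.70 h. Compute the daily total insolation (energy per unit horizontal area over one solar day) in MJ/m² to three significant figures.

26.4 MJ/m²

Solar declination: sin δ = sin ε · sin λ_s = sin 71.60° × sin 150.2° = 0.47157, so δ = +28.136°.
cos H₀ = −tan(-25.2°) tan(+28.136°) = 0.2516, H₀ = 1.3164 rad.
Bracket: H₀ sin φ sin δ + cos φ cos δ sin H₀ = 1.3164×-0.42578×0.47157 + 0.90483×0.88183×0.96782 = -0.264313 + 0.772230 = 0.507917.
Q̄ = (S₀/π) × [bracket] = (1143/π) × 0.507917 = 184.79 W/m².
Daily total = Q̄ × 39.70 h × 3600 s/h = 184.79 × 39.70 × 3600 / 10⁶ = 26.41 MJ/m².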